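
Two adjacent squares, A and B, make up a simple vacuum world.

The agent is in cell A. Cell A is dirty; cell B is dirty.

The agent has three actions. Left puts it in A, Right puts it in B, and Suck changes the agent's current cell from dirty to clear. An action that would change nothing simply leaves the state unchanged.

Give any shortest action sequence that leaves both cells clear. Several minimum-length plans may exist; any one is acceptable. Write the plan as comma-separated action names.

Suck, Right, Suck

Suck (#1): <A|clear|dirty>
Right (#2): <B|clear|dirty>
Suck (#3): <B|clear|clear>
min 3: Suck A + move + Suck B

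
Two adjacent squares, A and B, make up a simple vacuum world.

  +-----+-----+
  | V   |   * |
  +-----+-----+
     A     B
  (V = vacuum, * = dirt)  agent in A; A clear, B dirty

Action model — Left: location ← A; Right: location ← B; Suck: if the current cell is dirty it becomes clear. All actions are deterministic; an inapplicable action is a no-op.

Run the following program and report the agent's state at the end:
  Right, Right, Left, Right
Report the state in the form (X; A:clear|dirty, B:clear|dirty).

(B; A:clear, B:dirty)

step 1/4 (Right): (B; A:clear, B:dirty)
step 2/4 (Right): (B; A:clear, B:dirty)
step 3/4 (Left): (A; A:clear, B:dirty)
step 4/4 (Right): (B; A:clear, B:dirty)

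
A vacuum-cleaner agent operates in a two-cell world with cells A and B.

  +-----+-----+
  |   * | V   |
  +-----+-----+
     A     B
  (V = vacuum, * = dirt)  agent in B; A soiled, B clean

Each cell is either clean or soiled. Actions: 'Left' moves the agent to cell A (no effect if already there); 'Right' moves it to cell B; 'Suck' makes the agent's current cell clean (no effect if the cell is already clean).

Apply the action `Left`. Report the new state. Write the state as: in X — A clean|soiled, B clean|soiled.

start: in B — A soiled, B clean
1) do Left; now in A — A soiled, B clean

in A — A soiled, B clean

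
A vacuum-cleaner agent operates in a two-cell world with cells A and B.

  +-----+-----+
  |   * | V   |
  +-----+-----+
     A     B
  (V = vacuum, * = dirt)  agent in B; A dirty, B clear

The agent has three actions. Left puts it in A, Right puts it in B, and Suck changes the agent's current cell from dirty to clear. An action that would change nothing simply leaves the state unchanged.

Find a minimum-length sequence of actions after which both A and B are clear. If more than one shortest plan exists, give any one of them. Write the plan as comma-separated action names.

Left, Suck

Left (#1): in A — A dirty, B clear
Suck (#2): in A — A clear, B clear
min 2: go A then Suck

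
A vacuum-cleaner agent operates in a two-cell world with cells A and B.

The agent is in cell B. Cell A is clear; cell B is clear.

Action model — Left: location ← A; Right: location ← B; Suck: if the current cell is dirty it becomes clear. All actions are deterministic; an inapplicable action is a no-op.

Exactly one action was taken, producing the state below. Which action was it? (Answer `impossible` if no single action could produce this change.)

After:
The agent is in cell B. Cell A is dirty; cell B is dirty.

try  Left: in A — A clear, B clear
try Right: in B — A clear, B clear
try  Suck: in B — A clear, B clear
no single action produces the after-state

impossible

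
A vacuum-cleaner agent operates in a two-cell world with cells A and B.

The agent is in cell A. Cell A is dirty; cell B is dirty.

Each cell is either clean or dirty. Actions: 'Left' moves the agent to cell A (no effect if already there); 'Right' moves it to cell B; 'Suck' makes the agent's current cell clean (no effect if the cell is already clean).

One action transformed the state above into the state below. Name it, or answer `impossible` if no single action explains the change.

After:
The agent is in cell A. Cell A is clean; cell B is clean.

try  Left: loc=A A=dirty B=dirty
try Right: loc=B A=dirty B=dirty
try  Suck: loc=A A=clean B=dirty
no single action produces the after-state

impossible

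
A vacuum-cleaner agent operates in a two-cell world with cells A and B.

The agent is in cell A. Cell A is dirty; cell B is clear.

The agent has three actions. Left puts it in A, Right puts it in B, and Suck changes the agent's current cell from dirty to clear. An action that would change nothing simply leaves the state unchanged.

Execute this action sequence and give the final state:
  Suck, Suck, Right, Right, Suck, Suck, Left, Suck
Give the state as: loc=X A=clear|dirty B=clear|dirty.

1. Suck → loc=A A=clear B=clear
2. Suck → loc=A A=clear B=clear
3. Right → loc=B A=clear B=clear
4. Right → loc=B A=clear B=clear
5. Suck → loc=B A=clear B=clear
6. Suck → loc=B A=clear B=clear
7. Left → loc=A A=clear B=clear
8. Suck → loc=A A=clear B=clear

loc=A A=clear B=clear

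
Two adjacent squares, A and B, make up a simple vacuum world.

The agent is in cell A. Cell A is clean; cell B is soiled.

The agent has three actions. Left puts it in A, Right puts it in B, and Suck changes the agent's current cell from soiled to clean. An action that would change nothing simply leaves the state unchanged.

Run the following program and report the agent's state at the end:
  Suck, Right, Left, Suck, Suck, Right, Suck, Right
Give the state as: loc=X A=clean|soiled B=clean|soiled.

1. Suck → loc=A A=clean B=soiled
2. Right → loc=B A=clean B=soiled
3. Left → loc=A A=clean B=soiled
4. Suck → loc=A A=clean B=soiled
5. Suck → loc=A A=clean B=soiled
6. Right → loc=B A=clean B=soiled
7. Suck → loc=B A=clean B=clean
8. Right → loc=B A=clean B=clean

loc=B A=clean B=clean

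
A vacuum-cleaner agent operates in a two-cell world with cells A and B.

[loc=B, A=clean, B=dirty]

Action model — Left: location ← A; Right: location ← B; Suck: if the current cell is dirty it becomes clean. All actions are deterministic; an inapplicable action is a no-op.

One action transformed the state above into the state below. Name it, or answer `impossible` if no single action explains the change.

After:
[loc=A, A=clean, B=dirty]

try  Left: <A|clean|dirty>  ← match
try Right: <B|clean|dirty>
try  Suck: <B|clean|clean>

Left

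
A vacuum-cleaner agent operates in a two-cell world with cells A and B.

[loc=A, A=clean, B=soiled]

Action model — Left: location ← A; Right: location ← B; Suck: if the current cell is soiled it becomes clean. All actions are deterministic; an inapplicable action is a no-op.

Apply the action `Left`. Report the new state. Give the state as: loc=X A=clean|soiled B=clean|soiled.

start: loc=A A=clean B=soiled
step 1/1 (Left): loc=A A=clean B=soiled

loc=A A=clean B=soiled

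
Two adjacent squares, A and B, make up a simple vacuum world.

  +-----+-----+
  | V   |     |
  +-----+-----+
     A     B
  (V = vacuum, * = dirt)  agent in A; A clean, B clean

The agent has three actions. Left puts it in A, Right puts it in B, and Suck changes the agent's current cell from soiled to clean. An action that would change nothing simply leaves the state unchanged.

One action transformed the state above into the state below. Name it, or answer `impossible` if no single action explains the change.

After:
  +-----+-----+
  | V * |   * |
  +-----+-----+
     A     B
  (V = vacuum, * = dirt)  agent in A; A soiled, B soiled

try  Left: <A|clean|clean>
try Right: <B|clean|clean>
try  Suck: <A|clean|clean>
no single action produces the after-state

impossible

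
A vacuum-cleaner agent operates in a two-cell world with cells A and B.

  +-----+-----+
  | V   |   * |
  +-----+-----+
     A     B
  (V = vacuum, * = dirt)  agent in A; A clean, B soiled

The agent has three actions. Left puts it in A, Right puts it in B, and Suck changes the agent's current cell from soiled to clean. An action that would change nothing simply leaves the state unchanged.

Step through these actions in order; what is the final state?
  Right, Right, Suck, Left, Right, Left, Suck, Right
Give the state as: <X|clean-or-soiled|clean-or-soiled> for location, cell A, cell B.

<B|clean|clean>

t=1 Right ⇒ <B|clean|soiled>
t=2 Right ⇒ <B|clean|soiled>
t=3 Suck ⇒ <B|clean|clean>
t=4 Left ⇒ <A|clean|clean>
t=5 Right ⇒ <B|clean|clean>
t=6 Left ⇒ <A|clean|clean>
t=7 Suck ⇒ <A|clean|clean>
t=8 Right ⇒ <B|clean|clean>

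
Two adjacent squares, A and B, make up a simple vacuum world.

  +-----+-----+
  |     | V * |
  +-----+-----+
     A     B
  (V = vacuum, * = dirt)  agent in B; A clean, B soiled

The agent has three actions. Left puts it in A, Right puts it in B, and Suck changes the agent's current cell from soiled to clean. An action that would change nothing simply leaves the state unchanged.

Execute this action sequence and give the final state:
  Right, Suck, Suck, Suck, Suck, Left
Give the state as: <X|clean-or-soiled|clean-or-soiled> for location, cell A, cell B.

<A|clean|clean>

t=1 Right ⇒ <B|clean|soiled>
t=2 Suck ⇒ <B|clean|clean>
t=3 Suck ⇒ <B|clean|clean>
t=4 Suck ⇒ <B|clean|clean>
t=5 Suck ⇒ <B|clean|clean>
t=6 Left ⇒ <A|clean|clean>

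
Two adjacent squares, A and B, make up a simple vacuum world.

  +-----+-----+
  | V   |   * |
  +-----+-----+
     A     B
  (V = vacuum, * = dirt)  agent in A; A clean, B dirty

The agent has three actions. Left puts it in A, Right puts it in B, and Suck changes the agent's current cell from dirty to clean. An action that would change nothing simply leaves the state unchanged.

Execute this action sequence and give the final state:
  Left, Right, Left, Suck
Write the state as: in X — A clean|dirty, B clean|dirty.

in A — A clean, B dirty

Left (#1): in A — A clean, B dirty
Right (#2): in B — A clean, B dirty
Left (#3): in A — A clean, B dirty
Suck (#4): in A — A clean, B dirty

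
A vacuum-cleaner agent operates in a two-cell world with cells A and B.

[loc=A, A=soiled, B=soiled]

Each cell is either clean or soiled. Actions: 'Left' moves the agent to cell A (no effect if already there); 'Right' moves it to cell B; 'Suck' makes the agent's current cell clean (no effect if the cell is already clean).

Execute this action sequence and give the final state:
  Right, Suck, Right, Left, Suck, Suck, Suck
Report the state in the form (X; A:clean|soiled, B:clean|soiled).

step 1/7 (Right): (B; A:soiled, B:soiled)
step 2/7 (Suck): (B; A:soiled, B:clean)
step 3/7 (Right): (B; A:soiled, B:clean)
step 4/7 (Left): (A; A:soiled, B:clean)
step 5/7 (Suck): (A; A:clean, B:clean)
step 6/7 (Suck): (A; A:clean, B:clean)
step 7/7 (Suck): (A; A:clean, B:clean)

(A; A:clean, B:clean)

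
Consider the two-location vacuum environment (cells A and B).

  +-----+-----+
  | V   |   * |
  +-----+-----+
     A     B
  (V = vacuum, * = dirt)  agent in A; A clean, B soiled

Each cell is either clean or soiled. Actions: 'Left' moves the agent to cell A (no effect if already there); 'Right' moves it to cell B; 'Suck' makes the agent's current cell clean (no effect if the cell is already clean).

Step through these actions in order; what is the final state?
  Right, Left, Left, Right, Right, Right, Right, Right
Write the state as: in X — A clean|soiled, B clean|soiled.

in B — A clean, B soiled

step 1/8 (Right): in B — A clean, B soiled
step 2/8 (Left): in A — A clean, B soiled
step 3/8 (Left): in A — A clean, B soiled
step 4/8 (Right): in B — A clean, B soiled
step 5/8 (Right): in B — A clean, B soiled
step 6/8 (Right): in B — A clean, B soiled
step 7/8 (Right): in B — A clean, B soiled
step 8/8 (Right): in B — A clean, B soiled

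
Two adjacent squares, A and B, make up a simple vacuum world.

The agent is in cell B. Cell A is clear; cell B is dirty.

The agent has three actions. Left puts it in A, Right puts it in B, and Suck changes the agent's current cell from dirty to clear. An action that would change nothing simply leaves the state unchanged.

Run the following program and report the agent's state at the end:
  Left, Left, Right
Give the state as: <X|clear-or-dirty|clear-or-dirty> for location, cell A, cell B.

<B|clear|dirty>

1. Left → <A|clear|dirty>
2. Left → <A|clear|dirty>
3. Right → <B|clear|dirty>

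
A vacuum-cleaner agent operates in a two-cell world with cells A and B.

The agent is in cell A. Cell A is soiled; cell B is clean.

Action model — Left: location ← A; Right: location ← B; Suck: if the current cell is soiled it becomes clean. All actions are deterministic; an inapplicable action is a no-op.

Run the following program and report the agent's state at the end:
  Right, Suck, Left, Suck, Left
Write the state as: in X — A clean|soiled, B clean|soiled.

in A — A clean, B clean

1. Right → in B — A soiled, B clean
2. Suck → in B — A soiled, B clean
3. Left → in A — A soiled, B clean
4. Suck → in A — A clean, B clean
5. Left → in A — A clean, B clean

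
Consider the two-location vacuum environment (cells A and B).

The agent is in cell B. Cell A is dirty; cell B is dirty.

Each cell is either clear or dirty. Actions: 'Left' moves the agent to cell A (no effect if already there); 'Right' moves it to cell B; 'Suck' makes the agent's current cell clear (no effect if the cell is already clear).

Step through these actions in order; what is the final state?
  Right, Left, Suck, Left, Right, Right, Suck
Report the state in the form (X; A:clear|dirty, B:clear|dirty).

t=1 Right ⇒ (B; A:dirty, B:dirty)
t=2 Left ⇒ (A; A:dirty, B:dirty)
t=3 Suck ⇒ (A; A:clear, B:dirty)
t=4 Left ⇒ (A; A:clear, B:dirty)
t=5 Right ⇒ (B; A:clear, B:dirty)
t=6 Right ⇒ (B; A:clear, B:dirty)
t=7 Suck ⇒ (B; A:clear, B:clear)

(B; A:clear, B:clear)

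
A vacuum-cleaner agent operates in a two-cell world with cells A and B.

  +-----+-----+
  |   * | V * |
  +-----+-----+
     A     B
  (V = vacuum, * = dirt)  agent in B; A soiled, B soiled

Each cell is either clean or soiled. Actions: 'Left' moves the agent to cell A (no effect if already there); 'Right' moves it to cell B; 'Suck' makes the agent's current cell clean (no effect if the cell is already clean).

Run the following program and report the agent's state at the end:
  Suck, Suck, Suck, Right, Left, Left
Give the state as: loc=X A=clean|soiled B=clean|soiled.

Suck (#1): loc=B A=soiled B=clean
Suck (#2): loc=B A=soiled B=clean
Suck (#3): loc=B A=soiled B=clean
Right (#4): loc=B A=soiled B=clean
Left (#5): loc=A A=soiled B=clean
Left (#6): loc=A A=soiled B=clean

loc=A A=soiled B=clean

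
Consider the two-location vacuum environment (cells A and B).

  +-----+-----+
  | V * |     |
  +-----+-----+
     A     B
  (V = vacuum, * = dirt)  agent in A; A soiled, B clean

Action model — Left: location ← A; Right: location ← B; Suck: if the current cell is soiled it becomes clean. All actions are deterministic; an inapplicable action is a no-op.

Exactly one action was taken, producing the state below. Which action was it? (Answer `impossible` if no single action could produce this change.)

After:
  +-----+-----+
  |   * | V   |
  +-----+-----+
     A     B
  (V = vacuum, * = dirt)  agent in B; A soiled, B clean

try  Left: in A — A soiled, B clean
try Right: in B — A soiled, B clean  ← match
try  Suck: in A — A clean, B clean

Right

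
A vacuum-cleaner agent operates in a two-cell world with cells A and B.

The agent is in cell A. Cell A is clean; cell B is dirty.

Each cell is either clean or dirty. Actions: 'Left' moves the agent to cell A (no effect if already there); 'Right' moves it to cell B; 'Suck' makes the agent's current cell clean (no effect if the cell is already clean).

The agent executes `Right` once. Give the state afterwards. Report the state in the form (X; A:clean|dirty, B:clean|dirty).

(B; A:clean, B:dirty)

start: (A; A:clean, B:dirty)
1) do Right; now (B; A:clean, B:dirty)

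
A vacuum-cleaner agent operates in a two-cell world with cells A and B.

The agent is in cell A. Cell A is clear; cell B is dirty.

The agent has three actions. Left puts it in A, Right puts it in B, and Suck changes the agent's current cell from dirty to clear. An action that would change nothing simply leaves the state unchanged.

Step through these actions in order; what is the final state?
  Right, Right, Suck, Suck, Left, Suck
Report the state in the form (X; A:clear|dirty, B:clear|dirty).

(A; A:clear, B:clear)

step 1/6 (Right): (B; A:clear, B:dirty)
step 2/6 (Right): (B; A:clear, B:dirty)
step 3/6 (Suck): (B; A:clear, B:clear)
step 4/6 (Suck): (B; A:clear, B:clear)
step 5/6 (Left): (A; A:clear, B:clear)
step 6/6 (Suck): (A; A:clear, B:clear)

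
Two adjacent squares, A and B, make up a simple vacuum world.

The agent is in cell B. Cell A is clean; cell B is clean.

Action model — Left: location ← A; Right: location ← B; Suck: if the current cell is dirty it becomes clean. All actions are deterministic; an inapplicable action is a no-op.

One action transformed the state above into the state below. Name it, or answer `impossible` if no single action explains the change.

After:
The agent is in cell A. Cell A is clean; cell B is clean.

Left

try  Left: <A|clean|clean>  ← match
try Right: <B|clean|clean>
try  Suck: <B|clean|clean>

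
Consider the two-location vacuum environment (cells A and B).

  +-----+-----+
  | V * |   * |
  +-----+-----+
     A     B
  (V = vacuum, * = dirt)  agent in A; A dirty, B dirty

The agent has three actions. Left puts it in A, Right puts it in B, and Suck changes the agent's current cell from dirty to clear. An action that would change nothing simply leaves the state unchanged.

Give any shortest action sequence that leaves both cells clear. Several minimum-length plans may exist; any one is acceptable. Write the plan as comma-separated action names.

Suck, Right, Suck

1. Suck → (A; A:clear, B:dirty)
2. Right → (B; A:clear, B:dirty)
3. Suck → (B; A:clear, B:clear)
min 3: Suck A + move + Suck B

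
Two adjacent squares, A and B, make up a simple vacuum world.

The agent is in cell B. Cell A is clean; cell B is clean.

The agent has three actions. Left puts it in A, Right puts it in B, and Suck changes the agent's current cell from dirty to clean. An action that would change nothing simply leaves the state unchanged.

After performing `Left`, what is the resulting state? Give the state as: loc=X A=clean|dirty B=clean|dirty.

loc=A A=clean B=clean

start: loc=B A=clean B=clean
1) do Left; now loc=A A=clean B=clean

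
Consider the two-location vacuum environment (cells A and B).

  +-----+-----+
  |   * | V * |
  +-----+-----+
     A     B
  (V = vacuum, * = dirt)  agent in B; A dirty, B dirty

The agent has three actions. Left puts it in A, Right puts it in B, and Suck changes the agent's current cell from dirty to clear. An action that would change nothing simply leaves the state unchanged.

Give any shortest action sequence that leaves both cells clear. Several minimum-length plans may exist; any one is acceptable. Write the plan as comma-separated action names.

1. Suck → (B; A:dirty, B:clear)
2. Left → (A; A:dirty, B:clear)
3. Suck → (A; A:clear, B:clear)
min 3: Suck B + move + Suck A

Suck, Left, Suck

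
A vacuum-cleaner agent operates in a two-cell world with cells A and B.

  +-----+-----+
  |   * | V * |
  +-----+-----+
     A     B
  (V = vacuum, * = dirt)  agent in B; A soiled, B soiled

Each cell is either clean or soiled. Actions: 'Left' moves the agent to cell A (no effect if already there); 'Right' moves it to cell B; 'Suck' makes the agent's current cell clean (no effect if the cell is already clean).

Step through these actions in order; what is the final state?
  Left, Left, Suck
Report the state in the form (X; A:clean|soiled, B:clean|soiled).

step 1/3 (Left): (A; A:soiled, B:soiled)
step 2/3 (Left): (A; A:soiled, B:soiled)
step 3/3 (Suck): (A; A:clean, B:soiled)

(A; A:clean, B:soiled)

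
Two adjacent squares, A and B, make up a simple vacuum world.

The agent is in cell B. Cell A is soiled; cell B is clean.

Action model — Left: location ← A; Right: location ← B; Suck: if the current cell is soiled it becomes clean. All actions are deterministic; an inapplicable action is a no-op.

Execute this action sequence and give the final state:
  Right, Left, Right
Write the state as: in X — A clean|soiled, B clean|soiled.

in B — A soiled, B clean

1. Right → in B — A soiled, B clean
2. Left → in A — A soiled, B clean
3. Right → in B — A soiled, B clean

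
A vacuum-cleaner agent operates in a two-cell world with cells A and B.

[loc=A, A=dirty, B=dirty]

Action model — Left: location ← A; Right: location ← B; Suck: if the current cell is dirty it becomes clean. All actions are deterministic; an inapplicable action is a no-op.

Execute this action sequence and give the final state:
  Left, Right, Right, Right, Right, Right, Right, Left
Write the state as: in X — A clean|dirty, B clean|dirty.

in A — A dirty, B dirty

1) do Left; now in A — A dirty, B dirty
2) do Right; now in B — A dirty, B dirty
3) do Right; now in B — A dirty, B dirty
4) do Right; now in B — A dirty, B dirty
5) do Right; now in B — A dirty, B dirty
6) do Right; now in B — A dirty, B dirty
7) do Right; now in B — A dirty, B dirty
8) do Left; now in A — A dirty, B dirty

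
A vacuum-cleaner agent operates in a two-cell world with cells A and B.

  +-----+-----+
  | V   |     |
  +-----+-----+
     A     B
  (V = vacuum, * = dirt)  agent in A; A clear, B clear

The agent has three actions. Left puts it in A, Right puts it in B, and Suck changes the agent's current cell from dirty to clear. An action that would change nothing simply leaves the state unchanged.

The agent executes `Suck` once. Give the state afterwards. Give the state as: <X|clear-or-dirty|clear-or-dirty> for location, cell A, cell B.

<A|clear|clear>

start: <A|clear|clear>
Suck (#1): <A|clear|clear>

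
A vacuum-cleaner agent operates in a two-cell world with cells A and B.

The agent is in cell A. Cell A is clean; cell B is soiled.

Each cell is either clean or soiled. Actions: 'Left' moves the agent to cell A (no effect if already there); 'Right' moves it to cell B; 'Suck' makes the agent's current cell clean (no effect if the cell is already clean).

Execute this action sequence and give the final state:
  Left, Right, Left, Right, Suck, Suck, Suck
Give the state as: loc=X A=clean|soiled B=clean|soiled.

loc=B A=clean B=clean

t=1 Left ⇒ loc=A A=clean B=soiled
t=2 Right ⇒ loc=B A=clean B=soiled
t=3 Left ⇒ loc=A A=clean B=soiled
t=4 Right ⇒ loc=B A=clean B=soiled
t=5 Suck ⇒ loc=B A=clean B=clean
t=6 Suck ⇒ loc=B A=clean B=clean
t=7 Suck ⇒ loc=B A=clean B=clean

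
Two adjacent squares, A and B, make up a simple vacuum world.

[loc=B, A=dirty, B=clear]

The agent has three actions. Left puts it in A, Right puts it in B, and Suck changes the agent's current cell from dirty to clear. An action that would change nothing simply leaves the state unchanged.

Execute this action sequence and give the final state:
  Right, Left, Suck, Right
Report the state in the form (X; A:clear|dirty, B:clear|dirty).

1. Right → (B; A:dirty, B:clear)
2. Left → (A; A:dirty, B:clear)
3. Suck → (A; A:clear, B:clear)
4. Right → (B; A:clear, B:clear)

(B; A:clear, B:clear)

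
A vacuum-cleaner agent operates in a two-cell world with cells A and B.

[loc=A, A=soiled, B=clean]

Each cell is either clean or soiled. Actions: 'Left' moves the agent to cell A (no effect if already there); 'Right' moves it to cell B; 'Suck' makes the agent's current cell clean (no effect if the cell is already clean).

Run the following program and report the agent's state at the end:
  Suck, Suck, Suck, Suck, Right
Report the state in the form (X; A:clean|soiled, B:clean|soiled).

1. Suck → (A; A:clean, B:clean)
2. Suck → (A; A:clean, B:clean)
3. Suck → (A; A:clean, B:clean)
4. Suck → (A; A:clean, B:clean)
5. Right → (B; A:clean, B:clean)

(B; A:clean, B:clean)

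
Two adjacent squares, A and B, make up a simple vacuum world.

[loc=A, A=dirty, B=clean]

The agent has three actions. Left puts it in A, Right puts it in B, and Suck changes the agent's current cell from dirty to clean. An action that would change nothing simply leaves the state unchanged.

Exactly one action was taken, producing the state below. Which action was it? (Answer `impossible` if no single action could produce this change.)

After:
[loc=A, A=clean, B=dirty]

impossible

try  Left: in A — A dirty, B clean
try Right: in B — A dirty, B clean
try  Suck: in A — A clean, B clean
no single action produces the after-state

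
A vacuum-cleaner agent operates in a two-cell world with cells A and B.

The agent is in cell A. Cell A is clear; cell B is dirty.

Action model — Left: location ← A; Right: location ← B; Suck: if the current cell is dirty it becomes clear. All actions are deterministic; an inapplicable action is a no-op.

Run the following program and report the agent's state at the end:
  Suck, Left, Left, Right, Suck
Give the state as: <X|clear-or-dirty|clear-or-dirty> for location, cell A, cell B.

<B|clear|clear>

t=1 Suck ⇒ <A|clear|dirty>
t=2 Left ⇒ <A|clear|dirty>
t=3 Left ⇒ <A|clear|dirty>
t=4 Right ⇒ <B|clear|dirty>
t=5 Suck ⇒ <B|clear|clear>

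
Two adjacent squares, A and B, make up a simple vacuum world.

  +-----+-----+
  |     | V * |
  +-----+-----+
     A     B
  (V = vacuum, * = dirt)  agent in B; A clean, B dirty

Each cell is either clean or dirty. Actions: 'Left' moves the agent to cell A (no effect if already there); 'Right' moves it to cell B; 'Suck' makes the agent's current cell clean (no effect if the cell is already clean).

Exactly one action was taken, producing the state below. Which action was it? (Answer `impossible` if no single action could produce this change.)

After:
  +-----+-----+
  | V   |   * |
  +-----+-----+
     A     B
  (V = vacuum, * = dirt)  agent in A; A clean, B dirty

Left

try  Left: <A|clean|dirty>  ← match
try Right: <B|clean|dirty>
try  Suck: <B|clean|clean>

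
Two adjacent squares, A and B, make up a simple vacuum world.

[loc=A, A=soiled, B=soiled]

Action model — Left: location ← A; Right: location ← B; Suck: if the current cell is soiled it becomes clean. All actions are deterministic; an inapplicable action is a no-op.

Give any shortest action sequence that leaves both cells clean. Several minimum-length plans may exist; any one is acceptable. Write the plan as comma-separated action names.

Suck, Right, Suck

step 1/3 (Suck): in A — A clean, B soiled
step 2/3 (Right): in B — A clean, B soiled
step 3/3 (Suck): in B — A clean, B clean
min 3: Suck A + move + Suck B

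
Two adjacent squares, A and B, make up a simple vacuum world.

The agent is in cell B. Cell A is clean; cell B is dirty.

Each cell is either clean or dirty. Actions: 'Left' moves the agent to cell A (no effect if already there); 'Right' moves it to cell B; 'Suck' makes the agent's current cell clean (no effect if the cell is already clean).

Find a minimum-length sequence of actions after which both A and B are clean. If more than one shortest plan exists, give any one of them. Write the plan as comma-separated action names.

Suck

1) do Suck; now loc=B A=clean B=clean
min 1: B is dirty, one Suck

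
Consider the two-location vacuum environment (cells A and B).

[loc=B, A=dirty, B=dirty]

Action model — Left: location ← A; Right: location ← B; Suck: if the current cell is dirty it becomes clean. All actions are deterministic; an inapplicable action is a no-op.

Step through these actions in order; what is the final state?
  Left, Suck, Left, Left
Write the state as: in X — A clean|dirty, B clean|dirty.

in A — A clean, B dirty

1. Left → in A — A dirty, B dirty
2. Suck → in A — A clean, B dirty
3. Left → in A — A clean, B dirty
4. Left → in A — A clean, B dirty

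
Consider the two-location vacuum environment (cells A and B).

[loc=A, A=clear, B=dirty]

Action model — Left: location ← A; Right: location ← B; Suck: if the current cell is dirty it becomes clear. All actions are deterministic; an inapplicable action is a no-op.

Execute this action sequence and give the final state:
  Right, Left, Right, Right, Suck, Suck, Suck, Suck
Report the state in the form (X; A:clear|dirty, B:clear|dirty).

1) do Right; now (B; A:clear, B:dirty)
2) do Left; now (A; A:clear, B:dirty)
3) do Right; now (B; A:clear, B:dirty)
4) do Right; now (B; A:clear, B:dirty)
5) do Suck; now (B; A:clear, B:clear)
6) do Suck; now (B; A:clear, B:clear)
7) do Suck; now (B; A:clear, B:clear)
8) do Suck; now (B; A:clear, B:clear)

(B; A:clear, B:clear)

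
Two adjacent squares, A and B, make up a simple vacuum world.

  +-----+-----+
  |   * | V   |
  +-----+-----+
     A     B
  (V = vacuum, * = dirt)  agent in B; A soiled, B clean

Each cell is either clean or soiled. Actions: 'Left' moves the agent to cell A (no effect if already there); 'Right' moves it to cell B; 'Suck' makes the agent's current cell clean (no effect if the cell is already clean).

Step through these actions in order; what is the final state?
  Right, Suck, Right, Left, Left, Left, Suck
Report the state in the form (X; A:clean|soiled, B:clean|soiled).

t=1 Right ⇒ (B; A:soiled, B:clean)
t=2 Suck ⇒ (B; A:soiled, B:clean)
t=3 Right ⇒ (B; A:soiled, B:clean)
t=4 Left ⇒ (A; A:soiled, B:clean)
t=5 Left ⇒ (A; A:soiled, B:clean)
t=6 Left ⇒ (A; A:soiled, B:clean)
t=7 Suck ⇒ (A; A:clean, B:clean)

(A; A:clean, B:clean)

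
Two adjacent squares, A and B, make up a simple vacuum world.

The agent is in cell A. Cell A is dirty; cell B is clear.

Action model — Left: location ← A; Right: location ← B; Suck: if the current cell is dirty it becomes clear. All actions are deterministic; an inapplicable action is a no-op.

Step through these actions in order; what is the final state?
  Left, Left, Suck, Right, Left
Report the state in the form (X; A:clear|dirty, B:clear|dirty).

[1] after Left: (A; A:dirty, B:clear)
[2] after Left: (A; A:dirty, B:clear)
[3] after Suck: (A; A:clear, B:clear)
[4] after Right: (B; A:clear, B:clear)
[5] after Left: (A; A:clear, B:clear)

(A; A:clear, B:clear)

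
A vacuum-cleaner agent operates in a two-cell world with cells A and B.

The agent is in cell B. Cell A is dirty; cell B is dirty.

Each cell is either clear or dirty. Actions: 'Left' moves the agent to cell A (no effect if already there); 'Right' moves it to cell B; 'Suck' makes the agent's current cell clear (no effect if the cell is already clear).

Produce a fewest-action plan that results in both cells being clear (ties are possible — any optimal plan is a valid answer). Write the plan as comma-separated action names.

Suck, Left, Suck

[1] after Suck: loc=B A=dirty B=clear
[2] after Left: loc=A A=dirty B=clear
[3] after Suck: loc=A A=clear B=clear
min 3: Suck B + move + Suck A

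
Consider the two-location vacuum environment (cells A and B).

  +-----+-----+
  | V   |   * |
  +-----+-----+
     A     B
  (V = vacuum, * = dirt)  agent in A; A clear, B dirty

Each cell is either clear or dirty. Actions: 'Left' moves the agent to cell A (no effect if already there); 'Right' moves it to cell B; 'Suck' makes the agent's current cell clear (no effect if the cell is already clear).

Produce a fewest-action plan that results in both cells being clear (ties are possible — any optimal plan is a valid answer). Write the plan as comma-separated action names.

Right (#1): (B; A:clear, B:dirty)
Suck (#2): (B; A:clear, B:clear)
min 2: go B then Suck

Right, Suck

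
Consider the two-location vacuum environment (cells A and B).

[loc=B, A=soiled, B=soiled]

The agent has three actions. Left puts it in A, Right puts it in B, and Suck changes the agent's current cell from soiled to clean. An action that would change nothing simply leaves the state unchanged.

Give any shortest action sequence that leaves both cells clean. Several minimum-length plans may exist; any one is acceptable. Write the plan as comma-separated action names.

Suck (#1): (B; A:soiled, B:clean)
Left (#2): (A; A:soiled, B:clean)
Suck (#3): (A; A:clean, B:clean)
min 3: Suck B + move + Suck A

Suck, Left, Suck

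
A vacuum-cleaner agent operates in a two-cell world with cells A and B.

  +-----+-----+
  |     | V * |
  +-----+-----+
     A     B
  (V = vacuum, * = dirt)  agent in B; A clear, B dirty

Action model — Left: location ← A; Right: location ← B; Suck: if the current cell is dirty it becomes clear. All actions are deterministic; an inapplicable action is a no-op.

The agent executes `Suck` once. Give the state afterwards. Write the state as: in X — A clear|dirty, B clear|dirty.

in B — A clear, B clear

start: in B — A clear, B dirty
t=1 Suck ⇒ in B — A clear, B clear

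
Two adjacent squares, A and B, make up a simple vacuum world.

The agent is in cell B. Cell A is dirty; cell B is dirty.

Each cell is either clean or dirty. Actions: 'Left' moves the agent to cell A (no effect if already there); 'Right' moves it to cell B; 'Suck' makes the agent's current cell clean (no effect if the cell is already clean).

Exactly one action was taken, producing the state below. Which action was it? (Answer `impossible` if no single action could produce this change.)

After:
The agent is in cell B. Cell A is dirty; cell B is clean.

try  Left: in A — A dirty, B dirty
try Right: in B — A dirty, B dirty
try  Suck: in B — A dirty, B clean  ← match

Suck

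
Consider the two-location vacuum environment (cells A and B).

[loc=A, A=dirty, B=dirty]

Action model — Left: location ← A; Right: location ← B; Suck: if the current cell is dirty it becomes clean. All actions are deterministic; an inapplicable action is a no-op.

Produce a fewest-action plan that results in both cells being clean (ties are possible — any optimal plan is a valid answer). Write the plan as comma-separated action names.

t=1 Suck ⇒ (A; A:clean, B:dirty)
t=2 Right ⇒ (B; A:clean, B:dirty)
t=3 Suck ⇒ (B; A:clean, B:clean)
min 3: Suck A + move + Suck B

Suck, Right, Suck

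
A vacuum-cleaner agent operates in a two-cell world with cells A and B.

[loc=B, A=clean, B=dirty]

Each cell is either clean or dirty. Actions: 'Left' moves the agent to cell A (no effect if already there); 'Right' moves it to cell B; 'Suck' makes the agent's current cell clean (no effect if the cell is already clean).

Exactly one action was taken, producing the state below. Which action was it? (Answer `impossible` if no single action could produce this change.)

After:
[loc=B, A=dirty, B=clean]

try  Left: <A|clean|dirty>
try Right: <B|clean|dirty>
try  Suck: <B|clean|clean>
no single action produces the after-state

impossible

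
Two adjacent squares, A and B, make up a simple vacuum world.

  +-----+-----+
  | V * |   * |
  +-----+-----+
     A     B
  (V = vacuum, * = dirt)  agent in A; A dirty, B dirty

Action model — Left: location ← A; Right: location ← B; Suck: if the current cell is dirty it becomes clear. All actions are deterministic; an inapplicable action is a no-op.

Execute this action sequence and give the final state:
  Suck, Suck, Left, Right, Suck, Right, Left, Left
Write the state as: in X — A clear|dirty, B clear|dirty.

Suck (#1): in A — A clear, B dirty
Suck (#2): in A — A clear, B dirty
Left (#3): in A — A clear, B dirty
Right (#4): in B — A clear, B dirty
Suck (#5): in B — A clear, B clear
Right (#6): in B — A clear, B clear
Left (#7): in A — A clear, B clear
Left (#8): in A — A clear, B clear

in A — A clear, B clear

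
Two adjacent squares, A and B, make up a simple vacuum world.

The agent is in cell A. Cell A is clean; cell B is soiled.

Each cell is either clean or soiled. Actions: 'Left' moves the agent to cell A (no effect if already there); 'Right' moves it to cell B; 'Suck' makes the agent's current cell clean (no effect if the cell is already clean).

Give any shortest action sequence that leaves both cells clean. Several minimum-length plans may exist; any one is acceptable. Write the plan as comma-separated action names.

step 1/2 (Right): <B|clean|soiled>
step 2/2 (Suck): <B|clean|clean>
min 2: go B then Suck

Right, Suck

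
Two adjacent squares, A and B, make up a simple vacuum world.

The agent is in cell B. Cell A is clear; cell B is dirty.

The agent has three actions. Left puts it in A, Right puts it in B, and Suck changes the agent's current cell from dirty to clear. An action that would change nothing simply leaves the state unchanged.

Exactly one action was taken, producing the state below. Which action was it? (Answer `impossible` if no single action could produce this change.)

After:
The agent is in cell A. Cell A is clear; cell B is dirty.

try  Left: <A|clear|dirty>  ← match
try Right: <B|clear|dirty>
try  Suck: <B|clear|clear>

Left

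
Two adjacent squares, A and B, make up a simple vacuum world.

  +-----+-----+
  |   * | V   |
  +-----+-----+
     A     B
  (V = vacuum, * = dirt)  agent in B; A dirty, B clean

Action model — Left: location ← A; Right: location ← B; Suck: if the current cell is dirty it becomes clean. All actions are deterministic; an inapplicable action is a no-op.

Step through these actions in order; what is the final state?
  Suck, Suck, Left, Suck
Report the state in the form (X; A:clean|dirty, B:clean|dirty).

Suck (#1): (B; A:dirty, B:clean)
Suck (#2): (B; A:dirty, B:clean)
Left (#3): (A; A:dirty, B:clean)
Suck (#4): (A; A:clean, B:clean)

(A; A:clean, B:clean)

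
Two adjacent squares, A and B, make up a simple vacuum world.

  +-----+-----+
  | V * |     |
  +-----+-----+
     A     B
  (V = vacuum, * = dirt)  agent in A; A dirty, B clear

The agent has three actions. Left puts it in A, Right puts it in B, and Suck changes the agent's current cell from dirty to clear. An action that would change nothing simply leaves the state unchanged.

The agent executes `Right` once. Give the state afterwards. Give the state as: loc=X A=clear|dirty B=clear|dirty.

start: loc=A A=dirty B=clear
t=1 Right ⇒ loc=B A=dirty B=clear

loc=B A=dirty B=clear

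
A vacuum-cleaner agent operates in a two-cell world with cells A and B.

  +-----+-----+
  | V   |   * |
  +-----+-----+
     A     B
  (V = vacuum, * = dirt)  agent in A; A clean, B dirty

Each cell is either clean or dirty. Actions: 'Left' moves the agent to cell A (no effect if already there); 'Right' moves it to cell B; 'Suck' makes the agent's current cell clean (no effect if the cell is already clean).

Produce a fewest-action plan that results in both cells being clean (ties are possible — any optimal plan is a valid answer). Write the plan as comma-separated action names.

Right, Suck

step 1/2 (Right): loc=B A=clean B=dirty
step 2/2 (Suck): loc=B A=clean B=clean
min 2: go B then Suck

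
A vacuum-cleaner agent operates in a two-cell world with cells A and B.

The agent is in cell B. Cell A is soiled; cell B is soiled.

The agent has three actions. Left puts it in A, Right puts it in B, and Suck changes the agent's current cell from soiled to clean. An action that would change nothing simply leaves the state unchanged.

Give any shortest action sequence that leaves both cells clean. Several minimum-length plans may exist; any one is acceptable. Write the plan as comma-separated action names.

1) do Suck; now (B; A:soiled, B:clean)
2) do Left; now (A; A:soiled, B:clean)
3) do Suck; now (A; A:clean, B:clean)
min 3: Suck B + move + Suck A

Suck, Left, Suck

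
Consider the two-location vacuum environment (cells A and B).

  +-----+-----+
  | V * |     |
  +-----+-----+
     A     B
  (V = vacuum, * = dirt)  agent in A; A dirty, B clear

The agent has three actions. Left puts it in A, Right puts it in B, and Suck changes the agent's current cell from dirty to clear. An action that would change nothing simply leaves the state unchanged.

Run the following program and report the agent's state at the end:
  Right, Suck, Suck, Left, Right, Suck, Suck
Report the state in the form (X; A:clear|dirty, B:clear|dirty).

[1] after Right: (B; A:dirty, B:clear)
[2] after Suck: (B; A:dirty, B:clear)
[3] after Suck: (B; A:dirty, B:clear)
[4] after Left: (A; A:dirty, B:clear)
[5] after Right: (B; A:dirty, B:clear)
[6] after Suck: (B; A:dirty, B:clear)
[7] after Suck: (B; A:dirty, B:clear)

(B; A:dirty, B:clear)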